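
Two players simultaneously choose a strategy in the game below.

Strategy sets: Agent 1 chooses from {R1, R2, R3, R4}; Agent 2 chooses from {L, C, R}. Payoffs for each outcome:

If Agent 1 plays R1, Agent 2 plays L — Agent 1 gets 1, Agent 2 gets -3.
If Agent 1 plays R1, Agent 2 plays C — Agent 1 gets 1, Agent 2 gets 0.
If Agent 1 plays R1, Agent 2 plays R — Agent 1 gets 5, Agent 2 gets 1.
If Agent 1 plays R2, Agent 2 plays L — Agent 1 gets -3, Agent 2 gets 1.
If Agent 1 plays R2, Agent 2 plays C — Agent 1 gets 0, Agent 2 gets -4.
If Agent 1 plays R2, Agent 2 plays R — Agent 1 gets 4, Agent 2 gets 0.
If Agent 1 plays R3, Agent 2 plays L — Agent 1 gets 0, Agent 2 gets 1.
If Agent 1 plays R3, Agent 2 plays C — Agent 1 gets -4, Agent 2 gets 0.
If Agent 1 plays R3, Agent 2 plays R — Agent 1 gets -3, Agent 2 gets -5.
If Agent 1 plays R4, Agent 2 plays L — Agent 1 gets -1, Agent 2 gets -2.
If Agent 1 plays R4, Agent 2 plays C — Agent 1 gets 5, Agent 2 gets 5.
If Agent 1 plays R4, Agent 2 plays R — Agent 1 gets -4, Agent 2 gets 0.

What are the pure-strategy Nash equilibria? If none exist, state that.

The pure Nash equilibria are (R1, R); (R4, C).

Check each profile: it is a Nash equilibrium iff no player can strictly gain by switching unilaterally.
(R1, L): Agent 2 can switch to C (-3 → 0). Not NE.
(R1, C): Agent 1 can switch to R4 (1 → 5). Not NE.
(R1, R): Agent 1 gets 5, best alternative 4; Agent 2 gets 1, best alternative 0. No profitable deviation — NE.
(R2, L): Agent 1 can switch to R1 (-3 → 1). Not NE.
(R2, C): Agent 1 can switch to R1 (0 → 1). Not NE.
(R2, R): Agent 1 can switch to R1 (4 → 5). Not NE.
(R3, L): Agent 1 can switch to R1 (0 → 1). Not NE.
(R3, C): Agent 1 can switch to R1 (-4 → 1). Not NE.
(R3, R): Agent 1 can switch to R1 (-3 → 5). Not NE.
(R4, L): Agent 1 can switch to R1 (-1 → 1). Not NE.
(R4, C): Agent 1 gets 5, best alternative 1; Agent 2 gets 5, best alternative 0. No profitable deviation — NE.
(R4, R): Agent 1 can switch to R1 (-4 → 5). Not NE.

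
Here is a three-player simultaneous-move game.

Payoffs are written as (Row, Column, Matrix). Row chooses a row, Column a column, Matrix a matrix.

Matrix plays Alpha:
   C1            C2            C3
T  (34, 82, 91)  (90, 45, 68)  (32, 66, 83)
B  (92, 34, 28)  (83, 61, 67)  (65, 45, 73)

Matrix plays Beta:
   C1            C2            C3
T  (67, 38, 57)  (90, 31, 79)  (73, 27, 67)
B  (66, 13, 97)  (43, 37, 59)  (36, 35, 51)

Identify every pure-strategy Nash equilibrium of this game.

Row against (C1, Alpha): payoffs 34, 92 → best response B.
Row against (C1, Beta): payoffs 67, 66 → best response T.
Row against (C2, Alpha): payoffs 90, 83 → best response T.
Row against (C2, Beta): payoffs 90, 43 → best response T.
Row against (C3, Alpha): payoffs 32, 65 → best response B.
Row against (C3, Beta): payoffs 73, 36 → best response T.
Column against (T, Alpha): payoffs 82, 45, 66 → best response C1.
Column against (T, Beta): payoffs 38, 31, 27 → best response C1.
Column against (B, Alpha): payoffs 34, 61, 45 → best response C2.
Column against (B, Beta): payoffs 13, 37, 35 → best response C2.
Matrix against (T, C1): payoffs 91, 57 → best response Alpha.
Matrix against (T, C2): payoffs 68, 79 → best response Beta.
Matrix against (T, C3): payoffs 83, 67 → best response Alpha.
Matrix against (B, C1): payoffs 28, 97 → best response Beta.
Matrix against (B, C2): payoffs 67, 59 → best response Alpha.
Matrix against (B, C3): payoffs 73, 51 → best response Alpha.
No profile is a mutual best response for all players.

There is no pure-strategy Nash equilibrium.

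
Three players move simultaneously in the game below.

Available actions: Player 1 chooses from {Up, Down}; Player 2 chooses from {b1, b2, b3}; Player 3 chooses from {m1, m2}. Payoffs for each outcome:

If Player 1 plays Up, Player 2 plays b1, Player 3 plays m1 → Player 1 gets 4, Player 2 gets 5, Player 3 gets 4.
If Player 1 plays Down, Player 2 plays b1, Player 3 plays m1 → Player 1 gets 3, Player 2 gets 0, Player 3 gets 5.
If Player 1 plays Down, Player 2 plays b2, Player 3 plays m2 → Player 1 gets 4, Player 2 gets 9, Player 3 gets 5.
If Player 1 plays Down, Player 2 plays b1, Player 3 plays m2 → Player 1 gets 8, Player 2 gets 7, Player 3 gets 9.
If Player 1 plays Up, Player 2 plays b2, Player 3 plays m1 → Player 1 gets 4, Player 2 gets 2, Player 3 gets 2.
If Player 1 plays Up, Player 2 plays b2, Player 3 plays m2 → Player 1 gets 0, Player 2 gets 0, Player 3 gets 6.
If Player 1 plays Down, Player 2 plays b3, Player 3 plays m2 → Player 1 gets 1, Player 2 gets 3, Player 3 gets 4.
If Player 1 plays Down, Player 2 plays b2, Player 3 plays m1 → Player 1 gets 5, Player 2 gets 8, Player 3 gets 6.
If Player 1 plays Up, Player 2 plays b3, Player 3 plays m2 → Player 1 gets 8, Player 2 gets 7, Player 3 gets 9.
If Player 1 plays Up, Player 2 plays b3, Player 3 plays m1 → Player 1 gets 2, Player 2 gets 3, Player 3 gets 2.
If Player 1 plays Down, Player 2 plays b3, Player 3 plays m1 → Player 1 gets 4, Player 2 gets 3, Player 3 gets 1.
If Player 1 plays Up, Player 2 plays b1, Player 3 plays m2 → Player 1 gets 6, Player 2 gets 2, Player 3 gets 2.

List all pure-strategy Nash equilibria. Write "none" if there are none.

(Up, b1, m1), (Up, b3, m2), (Down, b2, m1)

Player 1 against (b1, m1): payoffs 4, 3 → best response Up.
Player 1 against (b1, m2): payoffs 6, 8 → best response Down.
Player 1 against (b2, m1): payoffs 4, 5 → best response Down.
Player 1 against (b2, m2): payoffs 0, 4 → best response Down.
Player 1 against (b3, m1): payoffs 2, 4 → best response Down.
Player 1 against (b3, m2): payoffs 8, 1 → best response Up.
Player 2 against (Up, m1): payoffs 5, 2, 3 → best response b1.
Player 2 against (Up, m2): payoffs 2, 0, 7 → best response b3.
Player 2 against (Down, m1): payoffs 0, 8, 3 → best response b2.
Player 2 against (Down, m2): payoffs 7, 9, 3 → best response b2.
Player 3 against (Up, b1): payoffs 4, 2 → best response m1.
Player 3 against (Up, b2): payoffs 2, 6 → best response m2.
Player 3 against (Up, b3): payoffs 2, 9 → best response m2.
Player 3 against (Down, b1): payoffs 5, 9 → best response m2.
Player 3 against (Down, b2): payoffs 6, 5 → best response m1.
Player 3 against (Down, b3): payoffs 1, 4 → best response m2.
Mutual best responses: (Up, b1, m1); (Up, b3, m2); (Down, b2, m1).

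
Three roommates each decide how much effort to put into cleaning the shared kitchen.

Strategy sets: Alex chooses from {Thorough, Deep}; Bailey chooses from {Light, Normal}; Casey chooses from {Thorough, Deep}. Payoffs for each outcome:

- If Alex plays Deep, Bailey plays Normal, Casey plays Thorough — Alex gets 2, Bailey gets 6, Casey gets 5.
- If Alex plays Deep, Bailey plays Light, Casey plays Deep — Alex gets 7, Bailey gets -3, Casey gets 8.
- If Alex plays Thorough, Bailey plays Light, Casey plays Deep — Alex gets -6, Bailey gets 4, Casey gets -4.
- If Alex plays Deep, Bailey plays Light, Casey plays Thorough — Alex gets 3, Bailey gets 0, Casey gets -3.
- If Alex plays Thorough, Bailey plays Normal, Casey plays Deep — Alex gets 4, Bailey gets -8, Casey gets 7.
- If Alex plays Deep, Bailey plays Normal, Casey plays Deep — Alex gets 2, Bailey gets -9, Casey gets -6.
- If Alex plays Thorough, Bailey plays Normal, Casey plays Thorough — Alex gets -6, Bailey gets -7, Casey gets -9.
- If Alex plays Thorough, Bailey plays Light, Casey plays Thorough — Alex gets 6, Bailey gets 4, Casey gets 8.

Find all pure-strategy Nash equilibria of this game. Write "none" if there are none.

The pure Nash equilibria are (Thorough, Light, Thorough); (Deep, Light, Deep); (Deep, Normal, Thorough).

(Thorough, Light, Thorough): Alex gets 6, best alternative 3; Bailey gets 4, best alternative -7; Casey gets 8, best alternative -4. No profitable deviation — NE.
(Thorough, Light, Deep): Alex can switch to Deep (-6 → 7). Not NE.
(Thorough, Normal, Thorough): Alex can switch to Deep (-6 → 2). Not NE.
(Thorough, Normal, Deep): Bailey can switch to Light (-8 → 4). Not NE.
(Deep, Light, Thorough): Alex can switch to Thorough (3 → 6). Not NE.
(Deep, Light, Deep): Alex gets 7, best alternative -6; Bailey gets -3, best alternative -9; Casey gets 8, best alternative -3. No profitable deviation — NE.
(Deep, Normal, Thorough): Alex gets 2, best alternative -6; Bailey gets 6, best alternative 0; Casey gets 5, best alternative -6. No profitable deviation — NE.
(Deep, Normal, Deep): Alex can switch to Thorough (2 → 4). Not NE.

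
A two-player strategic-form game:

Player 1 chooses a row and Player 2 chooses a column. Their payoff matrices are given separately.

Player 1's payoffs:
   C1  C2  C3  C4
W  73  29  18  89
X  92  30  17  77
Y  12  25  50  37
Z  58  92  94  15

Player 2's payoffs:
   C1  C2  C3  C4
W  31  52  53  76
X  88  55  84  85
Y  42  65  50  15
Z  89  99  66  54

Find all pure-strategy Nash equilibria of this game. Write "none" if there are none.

(W, C1): Player 1 can switch to X (73 → 92). Not NE.
(W, C2): Player 1 can switch to X (29 → 30). Not NE.
(W, C3): Player 1 can switch to Y (18 → 50). Not NE.
(W, C4): Player 1 gets 89, best alternative 77; Player 2 gets 76, best alternative 53. No profitable deviation — NE.
(X, C1): Player 1 gets 92, best alternative 73; Player 2 gets 88, best alternative 85. No profitable deviation — NE.
(X, C2): Player 1 can switch to Z (30 → 92). Not NE.
(X, C3): Player 1 can switch to W (17 → 18). Not NE.
(X, C4): Player 1 can switch to W (77 → 89). Not NE.
(Y, C1): Player 1 can switch to W (12 → 73). Not NE.
(Y, C2): Player 1 can switch to W (25 → 29). Not NE.
(Y, C3): Player 1 can switch to Z (50 → 94). Not NE.
(Y, C4): Player 1 can switch to W (37 → 89). Not NE.
(Z, C2): Player 1 gets 92, best alternative 30; Player 2 gets 99, best alternative 89. No profitable deviation — NE.
(The remaining 3 profiles each have a profitable deviation by the same check.)

Pure-strategy Nash equilibria: (W, C4) and (X, C1) and (Z, C2)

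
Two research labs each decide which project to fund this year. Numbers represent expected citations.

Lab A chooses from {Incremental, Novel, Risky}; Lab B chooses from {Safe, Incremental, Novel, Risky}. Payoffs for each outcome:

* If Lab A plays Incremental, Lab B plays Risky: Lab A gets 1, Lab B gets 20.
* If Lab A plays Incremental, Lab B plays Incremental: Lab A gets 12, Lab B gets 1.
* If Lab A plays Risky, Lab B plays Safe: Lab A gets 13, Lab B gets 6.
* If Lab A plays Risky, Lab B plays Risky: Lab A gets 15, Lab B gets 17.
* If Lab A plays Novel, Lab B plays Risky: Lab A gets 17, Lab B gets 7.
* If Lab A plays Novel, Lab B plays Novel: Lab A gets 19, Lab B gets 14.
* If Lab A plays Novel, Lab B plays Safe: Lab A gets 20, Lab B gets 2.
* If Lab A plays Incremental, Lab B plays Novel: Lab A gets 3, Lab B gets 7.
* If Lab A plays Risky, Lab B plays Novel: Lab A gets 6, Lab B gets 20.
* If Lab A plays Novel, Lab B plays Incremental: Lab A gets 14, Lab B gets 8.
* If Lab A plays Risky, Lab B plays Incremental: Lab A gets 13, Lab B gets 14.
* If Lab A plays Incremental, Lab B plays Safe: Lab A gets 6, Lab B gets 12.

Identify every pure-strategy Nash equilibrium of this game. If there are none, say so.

Mark each player's best response to every combination of opponents' strategies; a profile where every player is best-responding is a pure Nash equilibrium.
Lab A against Safe: payoffs 6, 20, 13 → best response Novel.
Lab A against Incremental: payoffs 12, 14, 13 → best response Novel.
Lab A against Novel: payoffs 3, 19, 6 → best response Novel.
Lab A against Risky: payoffs 1, 17, 15 → best response Novel.
Lab B against Incremental: payoffs 12, 1, 7, 20 → best response Risky.
Lab B against Novel: payoffs 2, 8, 14, 7 → best response Novel.
Lab B against Risky: payoffs 6, 14, 20, 17 → best response Novel.
Mutual best responses: (Novel, Novel).

The unique pure-strategy Nash equilibrium is (Novel, Novel).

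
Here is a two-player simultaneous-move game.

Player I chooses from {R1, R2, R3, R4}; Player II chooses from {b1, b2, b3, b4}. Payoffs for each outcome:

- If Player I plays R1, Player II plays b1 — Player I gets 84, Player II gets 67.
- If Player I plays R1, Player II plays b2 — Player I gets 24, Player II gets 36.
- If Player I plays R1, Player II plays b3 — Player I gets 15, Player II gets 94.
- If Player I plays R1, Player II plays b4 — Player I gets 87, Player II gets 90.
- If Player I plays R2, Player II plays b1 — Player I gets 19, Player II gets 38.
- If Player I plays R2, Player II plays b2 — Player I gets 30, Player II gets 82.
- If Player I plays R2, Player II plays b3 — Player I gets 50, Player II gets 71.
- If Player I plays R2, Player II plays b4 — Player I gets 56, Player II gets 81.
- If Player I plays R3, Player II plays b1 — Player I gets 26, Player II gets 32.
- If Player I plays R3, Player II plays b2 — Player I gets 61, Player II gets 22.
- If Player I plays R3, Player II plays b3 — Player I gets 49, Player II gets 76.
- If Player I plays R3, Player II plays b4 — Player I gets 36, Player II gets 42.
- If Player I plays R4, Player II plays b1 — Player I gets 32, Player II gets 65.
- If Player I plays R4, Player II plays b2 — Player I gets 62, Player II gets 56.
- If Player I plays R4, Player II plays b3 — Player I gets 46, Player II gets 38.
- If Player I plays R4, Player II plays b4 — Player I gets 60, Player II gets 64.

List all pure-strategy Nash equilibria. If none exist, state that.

none

(R1, b1): Player II can switch to b3 (67 → 94). Not NE.
(R1, b2): Player I can switch to R2 (24 → 30). Not NE.
(R1, b3): Player I can switch to R2 (15 → 50). Not NE.
(R1, b4): Player II can switch to b3 (90 → 94). Not NE.
(R2, b1): Player I can switch to R1 (19 → 84). Not NE.
(R2, b2): Player I can switch to R3 (30 → 61). Not NE.
(The remaining 10 profiles each have a profitable deviation by the same check.)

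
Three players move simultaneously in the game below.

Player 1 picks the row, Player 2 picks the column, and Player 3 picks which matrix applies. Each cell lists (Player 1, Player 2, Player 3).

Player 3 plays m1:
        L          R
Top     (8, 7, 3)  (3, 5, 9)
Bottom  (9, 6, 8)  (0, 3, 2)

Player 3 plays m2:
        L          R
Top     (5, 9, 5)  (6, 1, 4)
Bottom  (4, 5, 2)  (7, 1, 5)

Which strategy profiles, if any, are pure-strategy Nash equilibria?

The pure Nash equilibria are (Top, L, m2), (Bottom, L, m1).

Player 1 against (L, m1): payoffs 8, 9 → best response Bottom.
Player 1 against (L, m2): payoffs 5, 4 → best response Top.
Player 1 against (R, m1): payoffs 3, 0 → best response Top.
Player 1 against (R, m2): payoffs 6, 7 → best response Bottom.
Player 2 against (Top, m1): payoffs 7, 5 → best response L.
Player 2 against (Top, m2): payoffs 9, 1 → best response L.
Player 2 against (Bottom, m1): payoffs 6, 3 → best response L.
Player 2 against (Bottom, m2): payoffs 5, 1 → best response L.
Player 3 against (Top, L): payoffs 3, 5 → best response m2.
Player 3 against (Top, R): payoffs 9, 4 → best response m1.
Player 3 against (Bottom, L): payoffs 8, 2 → best response m1.
Player 3 against (Bottom, R): payoffs 2, 5 → best response m2.
Mutual best responses: (Top, L, m2); (Bottom, L, m1).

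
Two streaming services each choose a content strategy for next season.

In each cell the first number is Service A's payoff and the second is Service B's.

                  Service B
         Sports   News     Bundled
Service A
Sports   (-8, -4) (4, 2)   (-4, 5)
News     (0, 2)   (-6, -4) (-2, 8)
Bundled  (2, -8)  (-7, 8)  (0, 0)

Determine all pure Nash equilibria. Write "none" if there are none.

There is no pure-strategy Nash equilibrium.

(Sports, Sports): Service A can switch to News (-8 → 0). Not NE.
(Sports, News): Service B can switch to Bundled (2 → 5). Not NE.
(Sports, Bundled): Service A can switch to News (-4 → -2). Not NE.
(News, Sports): Service A can switch to Bundled (0 → 2). Not NE.
(News, News): Service A can switch to Sports (-6 → 4). Not NE.
(News, Bundled): Service A can switch to Bundled (-2 → 0). Not NE.
(The remaining 3 profiles each have a profitable deviation by the same check.)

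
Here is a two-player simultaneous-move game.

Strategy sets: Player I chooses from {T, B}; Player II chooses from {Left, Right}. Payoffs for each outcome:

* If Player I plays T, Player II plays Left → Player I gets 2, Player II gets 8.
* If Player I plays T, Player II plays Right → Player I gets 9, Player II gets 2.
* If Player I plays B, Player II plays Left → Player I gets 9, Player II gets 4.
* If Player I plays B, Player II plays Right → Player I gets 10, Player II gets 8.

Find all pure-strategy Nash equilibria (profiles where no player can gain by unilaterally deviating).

(B, Right)

Mark each player's best response to every combination of opponents' strategies; a profile where every player is best-responding is a pure Nash equilibrium.
Player I against Left: payoffs 2, 9 → best response B.
Player I against Right: payoffs 9, 10 → best response B.
Player II against T: payoffs 8, 2 → best response Left.
Player II against B: payoffs 4, 8 → best response Right.
Mutual best responses: (B, Right).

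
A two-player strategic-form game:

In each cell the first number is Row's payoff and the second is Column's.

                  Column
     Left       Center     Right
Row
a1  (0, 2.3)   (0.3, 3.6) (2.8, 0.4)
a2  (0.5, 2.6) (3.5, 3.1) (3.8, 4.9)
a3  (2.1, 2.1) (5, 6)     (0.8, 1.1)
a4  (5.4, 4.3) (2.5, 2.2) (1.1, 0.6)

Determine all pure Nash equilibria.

The pure Nash equilibria are (a2, Right); (a3, Center); (a4, Left).

Row against Left: payoffs 0, 0.5, 2.1, 5.4 → best response a4.
Row against Center: payoffs 0.3, 3.5, 5, 2.5 → best response a3.
Row against Right: payoffs 2.8, 3.8, 0.8, 1.1 → best response a2.
Column against a1: payoffs 2.3, 3.6, 0.4 → best response Center.
Column against a2: payoffs 2.6, 3.1, 4.9 → best response Right.
Column against a3: payoffs 2.1, 6, 1.1 → best response Center.
Column against a4: payoffs 4.3, 2.2, 0.6 → best response Left.
Mutual best responses: (a2, Right); (a3, Center); (a4, Left).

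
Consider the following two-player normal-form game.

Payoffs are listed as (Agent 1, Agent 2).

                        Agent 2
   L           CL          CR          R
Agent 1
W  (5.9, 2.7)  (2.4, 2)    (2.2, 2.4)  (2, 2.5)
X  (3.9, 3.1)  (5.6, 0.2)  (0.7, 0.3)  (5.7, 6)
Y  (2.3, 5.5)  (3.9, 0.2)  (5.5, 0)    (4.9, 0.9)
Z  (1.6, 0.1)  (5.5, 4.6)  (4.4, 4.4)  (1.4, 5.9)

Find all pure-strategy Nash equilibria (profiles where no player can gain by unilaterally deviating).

(W, L) and (X, R)

(W, L): Agent 1 gets 5.9, best alternative 3.9; Agent 2 gets 2.7, best alternative 2.5. No profitable deviation — NE.
(W, CL): Agent 1 can switch to X (2.4 → 5.6). Not NE.
(W, CR): Agent 1 can switch to Y (2.2 → 5.5). Not NE.
(W, R): Agent 1 can switch to X (2 → 5.7). Not NE.
(X, L): Agent 1 can switch to W (3.9 → 5.9). Not NE.
(X, CL): Agent 2 can switch to L (0.2 → 3.1). Not NE.
(X, CR): Agent 1 can switch to W (0.7 → 2.2). Not NE.
(X, R): Agent 1 gets 5.7, best alternative 4.9; Agent 2 gets 6, best alternative 3.1. No profitable deviation — NE.
(Y, L): Agent 1 can switch to W (2.3 → 5.9). Not NE.
(Y, CL): Agent 1 can switch to X (3.9 → 5.6). Not NE.
(Y, CR): Agent 2 can switch to L (0 → 5.5). Not NE.
(Y, R): Agent 1 can switch to X (4.9 → 5.7). Not NE.
(Z, L): Agent 1 can switch to W (1.6 → 5.9). Not NE.
(Z, CL): Agent 1 can switch to X (5.5 → 5.6). Not NE.
(The remaining 2 profiles each have a profitable deviation by the same check.)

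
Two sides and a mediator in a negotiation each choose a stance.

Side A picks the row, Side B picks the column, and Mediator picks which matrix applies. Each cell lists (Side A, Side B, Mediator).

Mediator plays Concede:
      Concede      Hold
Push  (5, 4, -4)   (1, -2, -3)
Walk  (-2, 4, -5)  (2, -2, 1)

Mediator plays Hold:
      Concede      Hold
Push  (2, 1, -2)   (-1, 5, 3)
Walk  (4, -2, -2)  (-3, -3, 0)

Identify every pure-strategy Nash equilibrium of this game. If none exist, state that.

For each player, find the best response to each opponent profile; mutual best responses are the pure NE.
Side A against (Concede, Concede): payoffs 5, -2 → best response Push.
Side A against (Concede, Hold): payoffs 2, 4 → best response Walk.
Side A against (Hold, Concede): payoffs 1, 2 → best response Walk.
Side A against (Hold, Hold): payoffs -1, -3 → best response Push.
Side B against (Push, Concede): payoffs 4, -2 → best response Concede.
Side B against (Push, Hold): payoffs 1, 5 → best response Hold.
Side B against (Walk, Concede): payoffs 4, -2 → best response Concede.
Side B against (Walk, Hold): payoffs -2, -3 → best response Concede.
Mediator against (Push, Concede): payoffs -4, -2 → best response Hold.
Mediator against (Push, Hold): payoffs -3, 3 → best response Hold.
Mediator against (Walk, Concede): payoffs -5, -2 → best response Hold.
Mediator against (Walk, Hold): payoffs 1, 0 → best response Concede.
Mutual best responses: (Push, Hold, Hold); (Walk, Concede, Hold).

(Push, Hold, Hold) and (Walk, Concede, Hold)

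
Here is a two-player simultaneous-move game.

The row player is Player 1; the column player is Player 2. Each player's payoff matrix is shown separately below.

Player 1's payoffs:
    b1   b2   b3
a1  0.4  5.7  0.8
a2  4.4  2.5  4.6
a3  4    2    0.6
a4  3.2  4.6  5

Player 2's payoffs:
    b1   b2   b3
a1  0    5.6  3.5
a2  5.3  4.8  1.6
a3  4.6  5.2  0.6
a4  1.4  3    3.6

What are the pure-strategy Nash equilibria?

Check each profile: it is a Nash equilibrium iff no player can strictly gain by switching unilaterally.
(a1, b1): Player 1 can switch to a2 (0.4 → 4.4). Not NE.
(a1, b2): Player 1 gets 5.7, best alternative 4.6; Player 2 gets 5.6, best alternative 3.5. No profitable deviation — NE.
(a1, b3): Player 1 can switch to a2 (0.8 → 4.6). Not NE.
(a2, b1): Player 1 gets 4.4, best alternative 4; Player 2 gets 5.3, best alternative 4.8. No profitable deviation — NE.
(a2, b2): Player 1 can switch to a1 (2.5 → 5.7). Not NE.
(a2, b3): Player 1 can switch to a4 (4.6 → 5). Not NE.
(a3, b1): Player 1 can switch to a2 (4 → 4.4). Not NE.
(a3, b2): Player 1 can switch to a1 (2 → 5.7). Not NE.
(a3, b3): Player 1 can switch to a1 (0.6 → 0.8). Not NE.
(a4, b1): Player 1 can switch to a2 (3.2 → 4.4). Not NE.
(a4, b2): Player 1 can switch to a1 (4.6 → 5.7). Not NE.
(a4, b3): Player 1 gets 5, best alternative 4.6; Player 2 gets 3.6, best alternative 3. No profitable deviation — NE.

Pure-strategy Nash equilibria: (a1, b2) and (a2, b1) and (a4, b3)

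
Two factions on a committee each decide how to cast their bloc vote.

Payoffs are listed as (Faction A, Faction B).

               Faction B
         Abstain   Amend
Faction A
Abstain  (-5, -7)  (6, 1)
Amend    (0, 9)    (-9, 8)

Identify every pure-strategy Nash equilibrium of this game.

The pure Nash equilibria are (Abstain, Amend) and (Amend, Abstain).

Check each profile: it is a Nash equilibrium iff no player can strictly gain by switching unilaterally.
(Abstain, Abstain): Faction A can switch to Amend (-5 → 0). Not NE.
(Abstain, Amend): Faction A gets 6, best alternative -9; Faction B gets 1, best alternative -7. No profitable deviation — NE.
(Amend, Abstain): Faction A gets 0, best alternative -5; Faction B gets 9, best alternative 8. No profitable deviation — NE.
(Amend, Amend): Faction A can switch to Abstain (-9 → 6). Not NE.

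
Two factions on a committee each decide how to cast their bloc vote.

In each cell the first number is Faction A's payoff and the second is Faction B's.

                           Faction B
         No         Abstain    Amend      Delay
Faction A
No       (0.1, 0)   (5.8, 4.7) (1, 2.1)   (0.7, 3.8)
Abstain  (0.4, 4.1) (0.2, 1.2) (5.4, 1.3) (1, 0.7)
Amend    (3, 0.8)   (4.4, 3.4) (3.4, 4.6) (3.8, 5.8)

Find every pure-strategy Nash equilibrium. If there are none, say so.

For each player, find the best response to each opponent profile; mutual best responses are the pure NE.
Faction A against No: payoffs 0.1, 0.4, 3 → best response Amend.
Faction A against Abstain: payoffs 5.8, 0.2, 4.4 → best response No.
Faction A against Amend: payoffs 1, 5.4, 3.4 → best response Abstain.
Faction A against Delay: payoffs 0.7, 1, 3.8 → best response Amend.
Faction B against No: payoffs 0, 4.7, 2.1, 3.8 → best response Abstain.
Faction B against Abstain: payoffs 4.1, 1.2, 1.3, 0.7 → best response No.
Faction B against Amend: payoffs 0.8, 3.4, 4.6, 5.8 → best response Delay.
Mutual best responses: (No, Abstain); (Amend, Delay).

Pure-strategy Nash equilibria: (No, Abstain) and (Amend, Delay)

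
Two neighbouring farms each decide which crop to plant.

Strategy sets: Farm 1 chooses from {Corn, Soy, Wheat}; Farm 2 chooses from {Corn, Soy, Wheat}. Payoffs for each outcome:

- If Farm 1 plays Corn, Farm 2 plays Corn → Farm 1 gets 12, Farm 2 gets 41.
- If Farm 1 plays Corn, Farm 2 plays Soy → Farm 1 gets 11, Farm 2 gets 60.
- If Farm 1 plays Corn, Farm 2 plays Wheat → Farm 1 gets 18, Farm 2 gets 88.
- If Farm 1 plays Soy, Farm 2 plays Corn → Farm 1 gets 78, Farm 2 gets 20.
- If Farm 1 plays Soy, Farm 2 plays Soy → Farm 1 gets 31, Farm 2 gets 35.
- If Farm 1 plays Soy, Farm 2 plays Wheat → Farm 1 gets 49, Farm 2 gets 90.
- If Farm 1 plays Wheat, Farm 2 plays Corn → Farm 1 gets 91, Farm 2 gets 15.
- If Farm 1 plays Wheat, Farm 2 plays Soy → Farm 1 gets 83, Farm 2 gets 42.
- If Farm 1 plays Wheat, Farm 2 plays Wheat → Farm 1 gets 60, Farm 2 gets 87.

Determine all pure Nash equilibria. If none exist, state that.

Mark each player's best response to every combination of opponents' strategies; a profile where every player is best-responding is a pure Nash equilibrium.
Farm 1 against Corn: payoffs 12, 78, 91 → best response Wheat.
Farm 1 against Soy: payoffs 11, 31, 83 → best response Wheat.
Farm 1 against Wheat: payoffs 18, 49, 60 → best response Wheat.
Farm 2 against Corn: payoffs 41, 60, 88 → best response Wheat.
Farm 2 against Soy: payoffs 20, 35, 90 → best response Wheat.
Farm 2 against Wheat: payoffs 15, 42, 87 → best response Wheat.
Mutual best responses: (Wheat, Wheat).

The unique pure-strategy Nash equilibrium is (Wheat, Wheat).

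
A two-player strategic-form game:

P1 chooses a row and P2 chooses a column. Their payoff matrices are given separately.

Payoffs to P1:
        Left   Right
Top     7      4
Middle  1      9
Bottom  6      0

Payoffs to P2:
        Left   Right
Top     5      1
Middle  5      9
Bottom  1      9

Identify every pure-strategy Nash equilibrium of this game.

(Top, Left): P1 gets 7, best alternative 6; P2 gets 5, best alternative 1. No profitable deviation — NE.
(Top, Right): P1 can switch to Middle (4 → 9). Not NE.
(Middle, Left): P1 can switch to Top (1 → 7). Not NE.
(Middle, Right): P1 gets 9, best alternative 4; P2 gets 9, best alternative 5. No profitable deviation — NE.
(Bottom, Left): P1 can switch to Top (6 → 7). Not NE.
(Bottom, Right): P1 can switch to Top (0 → 4). Not NE.

(Top, Left), (Middle, Right)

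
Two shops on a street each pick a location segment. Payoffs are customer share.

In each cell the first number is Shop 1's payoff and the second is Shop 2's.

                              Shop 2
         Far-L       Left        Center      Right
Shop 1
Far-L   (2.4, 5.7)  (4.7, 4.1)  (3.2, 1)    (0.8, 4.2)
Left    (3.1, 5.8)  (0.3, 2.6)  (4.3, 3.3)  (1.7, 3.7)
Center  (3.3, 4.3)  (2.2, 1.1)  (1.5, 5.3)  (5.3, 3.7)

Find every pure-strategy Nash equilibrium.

Shop 1 against Far-L: payoffs 2.4, 3.1, 3.3 → best response Center.
Shop 1 against Left: payoffs 4.7, 0.3, 2.2 → best response Far-L.
Shop 1 against Center: payoffs 3.2, 4.3, 1.5 → best response Left.
Shop 1 against Right: payoffs 0.8, 1.7, 5.3 → best response Center.
Shop 2 against Far-L: payoffs 5.7, 4.1, 1, 4.2 → best response Far-L.
Shop 2 against Left: payoffs 5.8, 2.6, 3.3, 3.7 → best response Far-L.
Shop 2 against Center: payoffs 4.3, 1.1, 5.3, 3.7 → best response Center.
No profile is a mutual best response for all players.

none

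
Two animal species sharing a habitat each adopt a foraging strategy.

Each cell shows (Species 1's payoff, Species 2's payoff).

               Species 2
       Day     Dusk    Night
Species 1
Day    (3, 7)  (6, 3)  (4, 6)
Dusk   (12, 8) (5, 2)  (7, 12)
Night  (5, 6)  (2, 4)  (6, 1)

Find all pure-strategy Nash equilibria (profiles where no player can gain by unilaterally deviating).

(Dusk, Night)

(Day, Day): Species 1 can switch to Dusk (3 → 12). Not NE.
(Day, Dusk): Species 2 can switch to Day (3 → 7). Not NE.
(Day, Night): Species 1 can switch to Dusk (4 → 7). Not NE.
(Dusk, Day): Species 2 can switch to Night (8 → 12). Not NE.
(Dusk, Dusk): Species 1 can switch to Day (5 → 6). Not NE.
(Dusk, Night): Species 1 gets 7, best alternative 6; Species 2 gets 12, best alternative 8. No profitable deviation — NE.
(Night, Day): Species 1 can switch to Dusk (5 → 12). Not NE.
(The remaining 2 profiles each have a profitable deviation by the same check.)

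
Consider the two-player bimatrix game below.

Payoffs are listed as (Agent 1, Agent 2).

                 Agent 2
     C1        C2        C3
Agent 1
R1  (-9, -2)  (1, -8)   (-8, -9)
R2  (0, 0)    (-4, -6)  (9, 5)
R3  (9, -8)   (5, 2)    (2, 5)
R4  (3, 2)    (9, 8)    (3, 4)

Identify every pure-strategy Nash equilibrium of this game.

Agent 1 against C1: payoffs -9, 0, 9, 3 → best response R3.
Agent 1 against C2: payoffs 1, -4, 5, 9 → best response R4.
Agent 1 against C3: payoffs -8, 9, 2, 3 → best response R2.
Agent 2 against R1: payoffs -2, -8, -9 → best response C1.
Agent 2 against R2: payoffs 0, -6, 5 → best response C3.
Agent 2 against R3: payoffs -8, 2, 5 → best response C3.
Agent 2 against R4: payoffs 2, 8, 4 → best response C2.
Mutual best responses: (R2, C3); (R4, C2).

Pure-strategy Nash equilibria: (R2, C3); (R4, C2)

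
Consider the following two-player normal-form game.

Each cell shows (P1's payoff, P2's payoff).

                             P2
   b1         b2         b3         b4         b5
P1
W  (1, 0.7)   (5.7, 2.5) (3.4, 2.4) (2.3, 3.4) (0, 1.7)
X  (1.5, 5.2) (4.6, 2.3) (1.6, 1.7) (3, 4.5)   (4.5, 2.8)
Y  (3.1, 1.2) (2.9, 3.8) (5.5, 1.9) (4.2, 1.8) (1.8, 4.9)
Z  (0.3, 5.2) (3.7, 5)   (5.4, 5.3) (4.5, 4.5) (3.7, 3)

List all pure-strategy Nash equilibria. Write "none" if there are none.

P1 against b1: payoffs 1, 1.5, 3.1, 0.3 → best response Y.
P1 against b2: payoffs 5.7, 4.6, 2.9, 3.7 → best response W.
P1 against b3: payoffs 3.4, 1.6, 5.5, 5.4 → best response Y.
P1 against b4: payoffs 2.3, 3, 4.2, 4.5 → best response Z.
P1 against b5: payoffs 0, 4.5, 1.8, 3.7 → best response X.
P2 against W: payoffs 0.7, 2.5, 2.4, 3.4, 1.7 → best response b4.
P2 against X: payoffs 5.2, 2.3, 1.7, 4.5, 2.8 → best response b1.
P2 against Y: payoffs 1.2, 3.8, 1.9, 1.8, 4.9 → best response b5.
P2 against Z: payoffs 5.2, 5, 5.3, 4.5, 3 → best response b3.
No profile is a mutual best response for all players.

There is no pure-strategy Nash equilibrium.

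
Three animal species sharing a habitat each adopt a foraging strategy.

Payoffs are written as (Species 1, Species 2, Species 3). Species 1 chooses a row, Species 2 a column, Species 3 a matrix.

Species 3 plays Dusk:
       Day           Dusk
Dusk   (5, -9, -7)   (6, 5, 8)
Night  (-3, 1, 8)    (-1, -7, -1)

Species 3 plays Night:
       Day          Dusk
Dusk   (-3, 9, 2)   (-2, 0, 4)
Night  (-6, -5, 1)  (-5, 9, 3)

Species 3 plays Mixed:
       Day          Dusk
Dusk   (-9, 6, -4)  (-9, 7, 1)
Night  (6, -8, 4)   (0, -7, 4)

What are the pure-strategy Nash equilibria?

(Dusk, Day, Dusk): Species 2 can switch to Dusk (-9 → 5). Not NE.
(Dusk, Day, Night): Species 1 gets -3, best alternative -6; Species 2 gets 9, best alternative 0; Species 3 gets 2, best alternative -4. No profitable deviation — NE.
(Dusk, Day, Mixed): Species 1 can switch to Night (-9 → 6). Not NE.
(Dusk, Dusk, Dusk): Species 1 gets 6, best alternative -1; Species 2 gets 5, best alternative -9; Species 3 gets 8, best alternative 4. No profitable deviation — NE.
(Dusk, Dusk, Night): Species 2 can switch to Day (0 → 9). Not NE.
(Dusk, Dusk, Mixed): Species 1 can switch to Night (-9 → 0). Not NE.
(Night, Day, Dusk): Species 1 can switch to Dusk (-3 → 5). Not NE.
(Night, Day, Night): Species 1 can switch to Dusk (-6 → -3). Not NE.
(Night, Day, Mixed): Species 2 can switch to Dusk (-8 → -7). Not NE.
(Night, Dusk, Dusk): Species 1 can switch to Dusk (-1 → 6). Not NE.
(Night, Dusk, Night): Species 1 can switch to Dusk (-5 → -2). Not NE.
(Night, Dusk, Mixed): Species 1 gets 0, best alternative -9; Species 2 gets -7, best alternative -8; Species 3 gets 4, best alternative 3. No profitable deviation — NE.

Pure-strategy Nash equilibria: (Dusk, Day, Night); (Dusk, Dusk, Dusk); (Night, Dusk, Mixed)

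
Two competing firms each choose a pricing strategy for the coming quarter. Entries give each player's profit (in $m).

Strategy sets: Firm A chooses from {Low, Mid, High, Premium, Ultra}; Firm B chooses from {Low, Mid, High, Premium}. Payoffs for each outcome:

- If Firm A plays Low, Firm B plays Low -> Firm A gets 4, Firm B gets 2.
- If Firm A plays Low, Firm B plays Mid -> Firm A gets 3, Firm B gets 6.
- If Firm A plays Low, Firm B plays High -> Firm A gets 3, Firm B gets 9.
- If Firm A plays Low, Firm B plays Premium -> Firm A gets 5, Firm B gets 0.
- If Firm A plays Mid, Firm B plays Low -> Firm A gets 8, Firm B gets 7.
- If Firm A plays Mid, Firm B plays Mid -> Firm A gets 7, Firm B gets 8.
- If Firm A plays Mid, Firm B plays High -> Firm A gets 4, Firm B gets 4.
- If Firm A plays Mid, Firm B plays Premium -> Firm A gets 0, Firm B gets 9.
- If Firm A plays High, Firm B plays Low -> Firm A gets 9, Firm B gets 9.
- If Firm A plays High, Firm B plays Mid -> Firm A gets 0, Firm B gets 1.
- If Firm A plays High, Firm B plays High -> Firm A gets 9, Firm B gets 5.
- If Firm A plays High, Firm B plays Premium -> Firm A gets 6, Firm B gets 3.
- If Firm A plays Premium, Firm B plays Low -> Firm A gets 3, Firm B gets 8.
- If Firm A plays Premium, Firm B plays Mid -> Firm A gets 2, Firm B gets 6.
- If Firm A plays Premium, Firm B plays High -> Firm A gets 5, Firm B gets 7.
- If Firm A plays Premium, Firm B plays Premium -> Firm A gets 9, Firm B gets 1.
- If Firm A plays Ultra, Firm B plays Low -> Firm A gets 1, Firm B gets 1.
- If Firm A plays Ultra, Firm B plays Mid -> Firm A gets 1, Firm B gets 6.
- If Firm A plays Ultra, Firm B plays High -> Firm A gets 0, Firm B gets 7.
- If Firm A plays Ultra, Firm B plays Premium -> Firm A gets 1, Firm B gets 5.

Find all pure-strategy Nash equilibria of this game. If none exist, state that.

(Low, Low): Firm A can switch to Mid (4 → 8). Not NE.
(Low, Mid): Firm A can switch to Mid (3 → 7). Not NE.
(Low, High): Firm A can switch to Mid (3 → 4). Not NE.
(Low, Premium): Firm A can switch to High (5 → 6). Not NE.
(Mid, Low): Firm A can switch to High (8 → 9). Not NE.
(Mid, Mid): Firm B can switch to Premium (8 → 9). Not NE.
(Mid, High): Firm A can switch to High (4 → 9). Not NE.
(Mid, Premium): Firm A can switch to Low (0 → 5). Not NE.
(High, Low): Firm A gets 9, best alternative 8; Firm B gets 9, best alternative 5. No profitable deviation — NE.
(The remaining 11 profiles each have a profitable deviation by the same check.)

Pure NE: (High, Low)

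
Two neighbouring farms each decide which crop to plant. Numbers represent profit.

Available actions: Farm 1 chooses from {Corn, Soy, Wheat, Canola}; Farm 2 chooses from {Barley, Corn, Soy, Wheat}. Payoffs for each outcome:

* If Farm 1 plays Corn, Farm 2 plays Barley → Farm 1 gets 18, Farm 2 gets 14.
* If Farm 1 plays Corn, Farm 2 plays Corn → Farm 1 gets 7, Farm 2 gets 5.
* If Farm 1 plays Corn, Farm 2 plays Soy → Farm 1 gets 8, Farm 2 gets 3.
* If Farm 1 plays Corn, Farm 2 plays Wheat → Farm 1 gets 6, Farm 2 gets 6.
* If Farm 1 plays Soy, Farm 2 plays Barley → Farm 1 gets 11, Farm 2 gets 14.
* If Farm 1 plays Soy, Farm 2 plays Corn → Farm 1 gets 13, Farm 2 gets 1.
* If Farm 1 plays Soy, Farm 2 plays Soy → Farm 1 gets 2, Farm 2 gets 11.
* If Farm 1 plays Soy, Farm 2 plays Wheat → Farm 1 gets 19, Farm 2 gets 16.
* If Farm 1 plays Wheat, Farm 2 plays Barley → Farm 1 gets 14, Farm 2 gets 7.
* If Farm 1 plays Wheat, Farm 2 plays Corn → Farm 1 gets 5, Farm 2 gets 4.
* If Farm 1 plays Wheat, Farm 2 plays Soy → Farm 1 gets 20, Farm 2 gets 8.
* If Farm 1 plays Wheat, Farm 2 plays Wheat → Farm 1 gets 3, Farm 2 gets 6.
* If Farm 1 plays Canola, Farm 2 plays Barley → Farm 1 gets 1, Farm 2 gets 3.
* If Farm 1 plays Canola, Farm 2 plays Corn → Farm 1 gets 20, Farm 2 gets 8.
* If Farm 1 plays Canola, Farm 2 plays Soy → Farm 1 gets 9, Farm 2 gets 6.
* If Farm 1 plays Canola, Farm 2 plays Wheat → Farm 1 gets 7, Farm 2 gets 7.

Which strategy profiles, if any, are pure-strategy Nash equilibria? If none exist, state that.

(Corn, Barley): Farm 1 gets 18, best alternative 14; Farm 2 gets 14, best alternative 6. No profitable deviation — NE.
(Corn, Corn): Farm 1 can switch to Soy (7 → 13). Not NE.
(Corn, Soy): Farm 1 can switch to Wheat (8 → 20). Not NE.
(Corn, Wheat): Farm 1 can switch to Soy (6 → 19). Not NE.
(Soy, Barley): Farm 1 can switch to Corn (11 → 18). Not NE.
(Soy, Corn): Farm 1 can switch to Canola (13 → 20). Not NE.
(Soy, Soy): Farm 1 can switch to Corn (2 → 8). Not NE.
(Soy, Wheat): Farm 1 gets 19, best alternative 7; Farm 2 gets 16, best alternative 14. No profitable deviation — NE.
(Wheat, Barley): Farm 1 can switch to Corn (14 → 18). Not NE.
(Wheat, Corn): Farm 1 can switch to Corn (5 → 7). Not NE.
(Wheat, Soy): Farm 1 gets 20, best alternative 9; Farm 2 gets 8, best alternative 7. No profitable deviation — NE.
(Canola, Corn): Farm 1 gets 20, best alternative 13; Farm 2 gets 8, best alternative 7. No profitable deviation — NE.
(The remaining 4 profiles each have a profitable deviation by the same check.)

(Corn, Barley), (Soy, Wheat), (Wheat, Soy), (Canola, Corn)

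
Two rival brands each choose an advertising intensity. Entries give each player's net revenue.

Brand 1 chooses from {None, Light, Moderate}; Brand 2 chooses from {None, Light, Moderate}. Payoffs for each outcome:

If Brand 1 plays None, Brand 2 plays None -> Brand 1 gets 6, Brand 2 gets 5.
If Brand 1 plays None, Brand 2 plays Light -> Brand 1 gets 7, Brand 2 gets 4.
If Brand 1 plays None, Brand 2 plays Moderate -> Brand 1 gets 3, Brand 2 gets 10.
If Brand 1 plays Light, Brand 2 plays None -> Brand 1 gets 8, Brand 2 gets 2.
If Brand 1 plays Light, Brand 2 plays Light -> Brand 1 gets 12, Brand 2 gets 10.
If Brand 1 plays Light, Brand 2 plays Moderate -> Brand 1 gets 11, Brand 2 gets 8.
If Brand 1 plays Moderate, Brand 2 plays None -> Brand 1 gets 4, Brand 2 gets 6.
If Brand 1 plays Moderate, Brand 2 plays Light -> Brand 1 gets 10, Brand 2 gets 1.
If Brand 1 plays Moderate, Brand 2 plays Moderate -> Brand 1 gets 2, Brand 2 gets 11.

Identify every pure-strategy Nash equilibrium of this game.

Check each profile: it is a Nash equilibrium iff no player can strictly gain by switching unilaterally.
(None, None): Brand 1 can switch to Light (6 → 8). Not NE.
(None, Light): Brand 1 can switch to Light (7 → 12). Not NE.
(None, Moderate): Brand 1 can switch to Light (3 → 11). Not NE.
(Light, None): Brand 2 can switch to Light (2 → 10). Not NE.
(Light, Light): Brand 1 gets 12, best alternative 10; Brand 2 gets 10, best alternative 8. No profitable deviation — NE.
(Light, Moderate): Brand 2 can switch to Light (8 → 10). Not NE.
(Moderate, None): Brand 1 can switch to None (4 → 6). Not NE.
(The remaining 2 profiles each have a profitable deviation by the same check.)

(Light, Light)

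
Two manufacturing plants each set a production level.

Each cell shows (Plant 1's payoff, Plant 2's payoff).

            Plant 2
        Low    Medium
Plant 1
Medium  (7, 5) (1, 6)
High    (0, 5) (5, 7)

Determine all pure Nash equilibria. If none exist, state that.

Check each profile: it is a Nash equilibrium iff no player can strictly gain by switching unilaterally.
(Medium, Low): Plant 2 can switch to Medium (5 → 6). Not NE.
(Medium, Medium): Plant 1 can switch to High (1 → 5). Not NE.
(High, Low): Plant 1 can switch to Medium (0 → 7). Not NE.
(High, Medium): Plant 1 gets 5, best alternative 1; Plant 2 gets 7, best alternative 5. No profitable deviation — NE.

The unique pure-strategy Nash equilibrium is (High, Medium).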